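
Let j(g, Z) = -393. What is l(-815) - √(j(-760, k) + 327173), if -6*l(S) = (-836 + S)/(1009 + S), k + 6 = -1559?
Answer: 1651/1164 - 2*√81695 ≈ -570.23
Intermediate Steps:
k = -1565 (k = -6 - 1559 = -1565)
l(S) = -(-836 + S)/(6*(1009 + S))
l(-815) - √(j(-760, k) + 327173) = (836 - 1*(-815))/(6*(1009 - 815)) - √(-393 + 327173) = (⅙)*(836 + 815)/194 - √326780 = (⅙)*(1/194)*1651 - 2*√81695 = 1651/1164 - 2*√81695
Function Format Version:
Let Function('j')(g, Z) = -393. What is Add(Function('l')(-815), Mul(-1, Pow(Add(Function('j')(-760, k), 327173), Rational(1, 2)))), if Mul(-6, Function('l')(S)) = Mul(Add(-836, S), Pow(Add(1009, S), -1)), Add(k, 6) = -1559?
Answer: Add(Rational(1651, 1164), Mul(-2, Pow(81695, Rational(1, 2)))) ≈ -570.23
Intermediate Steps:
k = -1565 (k = Add(-6, -1559) = -1565)
Function('l')(S) = Mul(Rational(-1, 6), Pow(Add(1009, S), -1), Add(-836, S)) (Function('l')(S) = Mul(Rational(-1, 6), Mul(Add(-836, S), Pow(Add(1009, S), -1))) = Mul(Rational(-1, 6), Mul(Pow(Add(1009, S), -1), Add(-836, S))) = Mul(Rational(-1, 6), Pow(Add(1009, S), -1), Add(-836, S)))
Add(Function('l')(-815), Mul(-1, Pow(Add(Function('j')(-760, k), 327173), Rational(1, 2)))) = Add(Mul(Rational(1, 6), Pow(Add(1009, -815), -1), Add(836, Mul(-1, -815))), Mul(-1, Pow(Add(-393, 327173), Rational(1, 2)))) = Add(Mul(Rational(1, 6), Pow(194, -1), Add(836, 815)), Mul(-1, Pow(326780, Rational(1, 2)))) = Add(Mul(Rational(1, 6), Rational(1, 194), 1651), Mul(-1, Mul(2, Pow(81695, Rational(1, 2))))) = Add(Rational(1651, 1164), Mul(-2, Pow(81695, Rational(1, 2))))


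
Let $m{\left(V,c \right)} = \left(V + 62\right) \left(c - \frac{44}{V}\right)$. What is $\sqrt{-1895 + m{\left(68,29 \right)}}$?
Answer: $\frac{\sqrt{517565}}{17} \approx 42.319$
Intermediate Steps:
$m{\left(V,c \right)} = \left(62 + V\right) \left(c - \frac{44}{V}\right)$
$\sqrt{-1895 + m{\left(68,29 \right)}} = \sqrt{-1895 + \left(-44 - \frac{2728}{68} + 62 \cdot 29 + 68 \cdot 29\right)} = \sqrt{-1895 + \left(-44 - \frac{682}{17} + 1798 + 1972\right)} = \sqrt{-1895 + \frac{62660}{17}} = \sqrt{\frac{30445}{17}} = \frac{\sqrt{517565}}{17}$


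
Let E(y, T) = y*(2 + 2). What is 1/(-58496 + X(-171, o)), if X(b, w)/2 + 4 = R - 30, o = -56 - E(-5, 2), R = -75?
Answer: -1/58714 ≈ -1.7032e-5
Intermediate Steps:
E(y, T) = 4*y (E(y, T) = y*4 = 4*y)
o = -36 (o = -56 - 4*(-5) = -56 - 1*(-20) = -56 + 20 = -36)
X(b, w) = -218 (X(b, w) = -8 + 2*(-75 - 30) = -8 + 2*(-105) = -8 - 210 = -218)
1/(-58496 + X(-171, o)) = 1/(-58496 - 218) = 1/(-58714) = -1/58714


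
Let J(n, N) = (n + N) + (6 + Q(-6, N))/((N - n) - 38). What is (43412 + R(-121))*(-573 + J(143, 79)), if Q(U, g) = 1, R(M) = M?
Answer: -1550207419/102 ≈ -1.5198e+7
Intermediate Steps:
J(n, N) = N + n + 7/(-38 + N - n) (J(n, N) = (n + N) + (6 + 1)/((N - n) - 38) = (N + n) + 7/(-38 + N - n) = N + n + 7/(-38 + N - n))
(43412 + R(-121))*(-573 + J(143, 79)) = (43412 - 121)*(-573 + (-7 + 143**2 - 1*79**2 + 38*79 + 38*143)/(38 + 143 - 1*79)) = 43291*(-573 + (-7 + 20449 - 1*6241 + 3002 + 5434)/(38 + 143 - 79)) = 43291*(-573 + (-7 + 20449 - 6241 + 3002 + 5434)/102) = 43291*(-573 + (1/102)*22637) = 43291*(-573 + 22637/102) = 43291*(-35809/102) = -1550207419/102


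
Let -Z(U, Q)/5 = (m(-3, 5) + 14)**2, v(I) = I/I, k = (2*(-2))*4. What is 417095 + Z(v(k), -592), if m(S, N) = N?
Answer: 415290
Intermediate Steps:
k = -16 (k = -4*4 = -16)
v(I) = 1
Z(U, Q) = -1805 (Z(U, Q) = -5*(5 + 14)**2 = -5*19**2 = -5*361 = -1805)
417095 + Z(v(k), -592) = 417095 - 1805 = 415290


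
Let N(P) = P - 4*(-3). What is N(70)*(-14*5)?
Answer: -5740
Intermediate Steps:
N(P) = 12 + P (N(P) = P + 12 = 12 + P)
N(70)*(-14*5) = (12 + 70)*(-14*5) = 82*(-70) = -5740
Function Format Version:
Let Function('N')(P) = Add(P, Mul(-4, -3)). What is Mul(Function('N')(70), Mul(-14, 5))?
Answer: -5740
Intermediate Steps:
Function('N')(P) = Add(12, P) (Function('N')(P) = Add(P, 12) = Add(12, P))
Mul(Function('N')(70), Mul(-14, 5)) = Mul(Add(12, 70), Mul(-14, 5)) = Mul(82, -70) = -5740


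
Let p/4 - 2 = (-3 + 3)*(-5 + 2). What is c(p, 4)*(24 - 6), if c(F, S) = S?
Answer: 72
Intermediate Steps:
p = 8 (p = 8 + 4*((-3 + 3)*(-5 + 2)) = 8 + 4*(0*(-3)) = 8 + 4*0 = 8 + 0 = 8)
c(p, 4)*(24 - 6) = 4*(24 - 6) = 4*18 = 72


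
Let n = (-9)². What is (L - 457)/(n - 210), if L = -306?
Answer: 763/129 ≈ 5.9147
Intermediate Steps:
n = 81
(L - 457)/(n - 210) = (-306 - 457)/(81 - 210) = -763/(-129) = -763*(-1/129) = 763/129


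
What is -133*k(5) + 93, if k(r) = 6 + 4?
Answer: -1237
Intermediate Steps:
k(r) = 10
-133*k(5) + 93 = -133*10 + 93 = -1330 + 93 = -1237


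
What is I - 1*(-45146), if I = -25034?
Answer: 20112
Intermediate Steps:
I - 1*(-45146) = -25034 - 1*(-45146) = -25034 + 45146 = 20112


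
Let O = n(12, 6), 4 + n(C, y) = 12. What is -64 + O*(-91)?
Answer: -792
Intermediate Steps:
n(C, y) = 8 (n(C, y) = -4 + 12 = 8)
O = 8
-64 + O*(-91) = -64 + 8*(-91) = -64 - 728 = -792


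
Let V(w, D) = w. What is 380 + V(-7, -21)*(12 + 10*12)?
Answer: -544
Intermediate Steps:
380 + V(-7, -21)*(12 + 10*12) = 380 - 7*(12 + 10*12) = 380 - 7*(12 + 120) = 380 - 7*132 = 380 - 924 = -544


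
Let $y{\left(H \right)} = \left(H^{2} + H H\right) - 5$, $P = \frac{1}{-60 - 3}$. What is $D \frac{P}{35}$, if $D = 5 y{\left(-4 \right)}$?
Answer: $- \frac{3}{49} \approx -0.061224$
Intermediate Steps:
$P = - \frac{1}{63}$ ($P = \frac{1}{-63} = - \frac{1}{63} \approx -0.015873$)
$y{\left(H \right)} = -5 + 2 H^{2}$ ($y{\left(H \right)} = \left(H^{2} + H^{2}\right) - 5 = 2 H^{2} - 5 = -5 + 2 H^{2}$)
$D = 135$ ($D = 5 \left(-5 + 2 \left(-4\right)^{2}\right) = 5 \left(-5 + 2 \cdot 16\right) = 5 \left(-5 + 32\right) = 5 \cdot 27 = 135$)
$D \frac{P}{35} = 135 \left(- \frac{1}{63 \cdot 35}\right) = 135 \left(\left(- \frac{1}{63}\right) \frac{1}{35}\right) = 135 \left(- \frac{1}{2205}\right) = - \frac{3}{49}$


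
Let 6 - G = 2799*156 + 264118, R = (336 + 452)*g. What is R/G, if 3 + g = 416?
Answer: -11623/25027 ≈ -0.46442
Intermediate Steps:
g = 413 (g = -3 + 416 = 413)
R = 325444 (R = (336 + 452)*413 = 788*413 = 325444)
G = -700756 (G = 6 - (2799*156 + 264118) = 6 - (436644 + 264118) = 6 - 1*700762 = 6 - 700762 = -700756)
R/G = 325444/(-700756) = 325444*(-1/700756) = -11623/25027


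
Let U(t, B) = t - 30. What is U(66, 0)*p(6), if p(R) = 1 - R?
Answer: -180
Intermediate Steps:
U(t, B) = -30 + t
U(66, 0)*p(6) = (-30 + 66)*(1 - 1*6) = 36*(1 - 6) = 36*(-5) = -180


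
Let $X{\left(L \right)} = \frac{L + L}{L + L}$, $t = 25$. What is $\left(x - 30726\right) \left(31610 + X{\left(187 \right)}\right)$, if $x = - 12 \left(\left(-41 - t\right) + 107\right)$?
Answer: $-986832198$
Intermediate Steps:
$x = -492$ ($x = - 12 \left(\left(-41 - 25\right) + 107\right) = - 12 \left(-66 + 107\right) = \left(-12\right) 41 = -492$)
$X{\left(L \right)} = 1$ ($X{\left(L \right)} = \frac{2 L}{2 L} = 2 L \frac{1}{2 L} = 1$)
$\left(x - 30726\right) \left(31610 + X{\left(187 \right)}\right) = \left(-492 - 30726\right) \left(31610 + 1\right) = \left(-31218\right) 31611 = -986832198$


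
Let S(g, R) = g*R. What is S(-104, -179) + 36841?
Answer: 55457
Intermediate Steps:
S(g, R) = R*g
S(-104, -179) + 36841 = -179*(-104) + 36841 = 18616 + 36841 = 55457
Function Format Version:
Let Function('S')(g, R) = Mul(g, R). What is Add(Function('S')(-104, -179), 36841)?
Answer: 55457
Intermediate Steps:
Function('S')(g, R) = Mul(R, g)
Add(Function('S')(-104, -179), 36841) = Add(Mul(-179, -104), 36841) = Add(18616, 36841) = 55457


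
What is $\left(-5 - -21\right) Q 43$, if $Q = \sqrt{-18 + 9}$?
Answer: $2064 i \approx 2064.0 i$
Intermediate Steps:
$Q = 3 i$ ($Q = \sqrt{-9} = 3 i \approx 3.0 i$)
$\left(-5 - -21\right) Q 43 = \left(-5 - -21\right) 3 i 43 = \left(-5 + 21\right) 3 i 43 = 16 \cdot 3 i 43 = 48 i 43 = 2064 i$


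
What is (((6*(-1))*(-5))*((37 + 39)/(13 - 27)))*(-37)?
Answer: 42180/7 ≈ 6025.7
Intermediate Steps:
(((6*(-1))*(-5))*((37 + 39)/(13 - 27)))*(-37) = ((-6*(-5))*(76/(-14)))*(-37) = (30*(76*(-1/14)))*(-37) = (30*(-38/7))*(-37) = -1140/7*(-37) = 42180/7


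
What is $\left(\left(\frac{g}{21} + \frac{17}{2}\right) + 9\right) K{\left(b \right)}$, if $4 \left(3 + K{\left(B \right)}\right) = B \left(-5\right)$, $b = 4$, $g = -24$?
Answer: $- \frac{916}{7} \approx -130.86$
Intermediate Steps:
$K{\left(B \right)} = -3 - \frac{5 B}{4}$ ($K{\left(B \right)} = -3 + \frac{B \left(-5\right)}{4} = -3 + \frac{\left(-5\right) B}{4} = -3 - \frac{5 B}{4}$)
$\left(\left(\frac{g}{21} + \frac{17}{2}\right) + 9\right) K{\left(b \right)} = \left(\left(- \frac{24}{21} + \frac{17}{2}\right) + 9\right) \left(-3 - 5\right) = \left(\left(\left(-24\right) \frac{1}{21} + 17 \cdot \frac{1}{2}\right) + 9\right) \left(-3 - 5\right) = \left(\left(- \frac{8}{7} + \frac{17}{2}\right) + 9\right) \left(-8\right) = \left(\frac{103}{14} + 9\right) \left(-8\right) = \frac{229}{14} \left(-8\right) = - \frac{916}{7}$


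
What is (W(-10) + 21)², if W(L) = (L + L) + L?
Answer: 81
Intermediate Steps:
W(L) = 3*L (W(L) = 2*L + L = 3*L)
(W(-10) + 21)² = (3*(-10) + 21)² = (-30 + 21)² = (-9)² = 81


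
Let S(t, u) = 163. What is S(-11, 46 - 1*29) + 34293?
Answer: 34456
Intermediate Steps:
S(-11, 46 - 1*29) + 34293 = 163 + 34293 = 34456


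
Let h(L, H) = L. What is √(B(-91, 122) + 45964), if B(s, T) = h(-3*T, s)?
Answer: √45598 ≈ 213.54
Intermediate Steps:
B(s, T) = -3*T
√(B(-91, 122) + 45964) = √(-3*122 + 45964) = √(-366 + 45964) = √45598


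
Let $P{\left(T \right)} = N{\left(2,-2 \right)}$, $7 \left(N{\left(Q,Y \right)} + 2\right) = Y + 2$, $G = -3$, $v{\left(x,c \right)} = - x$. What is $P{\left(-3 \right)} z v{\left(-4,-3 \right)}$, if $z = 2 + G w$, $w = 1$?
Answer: $8$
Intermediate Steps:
$N{\left(Q,Y \right)} = - \frac{12}{7} + \frac{Y}{7}$ ($N{\left(Q,Y \right)} = -2 + \frac{Y + 2}{7} = -2 + \frac{2 + Y}{7} = -2 + \left(\frac{2}{7} + \frac{Y}{7}\right) = - \frac{12}{7} + \frac{Y}{7}$)
$P{\left(T \right)} = -2$ ($P{\left(T \right)} = - \frac{12}{7} + \frac{1}{7} \left(-2\right) = - \frac{12}{7} - \frac{2}{7} = -2$)
$z = -1$ ($z = 2 - 3 = -1$)
$P{\left(-3 \right)} z v{\left(-4,-3 \right)} = \left(-2\right) \left(-1\right) \left(\left(-1\right) \left(-4\right)\right) = 2 \cdot 4 = 8$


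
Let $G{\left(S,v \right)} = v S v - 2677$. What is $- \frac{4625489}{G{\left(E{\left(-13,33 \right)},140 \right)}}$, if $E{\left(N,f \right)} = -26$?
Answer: $\frac{4625489}{512277} \approx 9.0293$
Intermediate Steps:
$G{\left(S,v \right)} = -2677 + S v^{2}$ ($G{\left(S,v \right)} = S v v - 2677 = S v^{2} - 2677 = -2677 + S v^{2}$)
$- \frac{4625489}{G{\left(E{\left(-13,33 \right)},140 \right)}} = - \frac{4625489}{-2677 - 26 \cdot 140^{2}} = - \frac{4625489}{-2677 - 509600} = - \frac{4625489}{-512277} = \left(-4625489\right) \left(- \frac{1}{512277}\right) = \frac{4625489}{512277}$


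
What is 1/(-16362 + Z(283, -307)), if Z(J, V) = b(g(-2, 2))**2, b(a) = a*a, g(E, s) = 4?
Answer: -1/16106 ≈ -6.2089e-5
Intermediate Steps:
b(a) = a**2
Z(J, V) = 256 (Z(J, V) = (4**2)**2 = 16**2 = 256)
1/(-16362 + Z(283, -307)) = 1/(-16362 + 256) = 1/(-16106) = -1/16106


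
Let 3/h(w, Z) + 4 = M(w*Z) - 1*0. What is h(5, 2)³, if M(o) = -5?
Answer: -1/27 ≈ -0.037037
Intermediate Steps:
h(w, Z) = -⅓ (h(w, Z) = 3/(-4 + (-5 - 1*0)) = 3/(-4 + (-5 + 0)) = 3/(-4 - 5) = 3/(-9) = 3*(-⅑) = -⅓)
h(5, 2)³ = (-⅓)³ = -1/27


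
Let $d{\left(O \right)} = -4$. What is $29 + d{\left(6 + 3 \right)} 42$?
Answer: $-139$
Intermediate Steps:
$29 + d{\left(6 + 3 \right)} 42 = 29 - 168 = -139$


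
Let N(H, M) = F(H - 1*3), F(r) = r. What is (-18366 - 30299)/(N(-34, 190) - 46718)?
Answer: 9733/9351 ≈ 1.0409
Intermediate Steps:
N(H, M) = -3 + H (N(H, M) = H - 1*3 = H - 3 = -3 + H)
(-18366 - 30299)/(N(-34, 190) - 46718) = (-18366 - 30299)/((-3 - 34) - 46718) = -48665/(-37 - 46718) = -48665/(-46755) = -48665*(-1/46755) = 9733/9351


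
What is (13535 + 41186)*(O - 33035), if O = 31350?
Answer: -92204885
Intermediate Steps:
(13535 + 41186)*(O - 33035) = (13535 + 41186)*(31350 - 33035) = 54721*(-1685) = -92204885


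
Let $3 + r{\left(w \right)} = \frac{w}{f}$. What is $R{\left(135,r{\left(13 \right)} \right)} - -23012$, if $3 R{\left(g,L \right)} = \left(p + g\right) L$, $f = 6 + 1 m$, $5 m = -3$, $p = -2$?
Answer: $\frac{1861844}{81} \approx 22986.0$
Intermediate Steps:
$m = - \frac{3}{5}$ ($m = \frac{1}{5} \left(-3\right) = - \frac{3}{5} \approx -0.6$)
$f = \frac{27}{5}$ ($f = 6 + 1 \left(- \frac{3}{5}\right) = 6 - \frac{3}{5} = \frac{27}{5} \approx 5.4$)
$r{\left(w \right)} = -3 + \frac{5 w}{27}$ ($r{\left(w \right)} = -3 + \frac{w}{\frac{27}{5}} = -3 + w \frac{5}{27} = -3 + \frac{5 w}{27}$)
$R{\left(g,L \right)} = \frac{L \left(-2 + g\right)}{3}$ ($R{\left(g,L \right)} = \frac{\left(-2 + g\right) L}{3} = \frac{L \left(-2 + g\right)}{3}$)
$R{\left(135,r{\left(13 \right)} \right)} - -23012 = \frac{\left(-3 + \frac{5}{27} \cdot 13\right) \left(-2 + 135\right)}{3} - -23012 = \frac{1}{3} \left(-3 + \frac{65}{27}\right) 133 + 23012 = \frac{1}{3} \left(- \frac{16}{27}\right) 133 + 23012 = - \frac{2128}{81} + 23012 = \frac{1861844}{81}$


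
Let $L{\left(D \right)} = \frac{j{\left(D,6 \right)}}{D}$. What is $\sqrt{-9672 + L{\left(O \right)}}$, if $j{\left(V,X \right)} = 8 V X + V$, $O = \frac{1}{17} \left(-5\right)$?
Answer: $i \sqrt{9623} \approx 98.097 i$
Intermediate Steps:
$O = - \frac{5}{17}$ ($O = \frac{1}{17} \left(-5\right) = - \frac{5}{17} \approx -0.29412$)
$j{\left(V,X \right)} = V + 8 V X$ ($j{\left(V,X \right)} = 8 V X + V = V + 8 V X$)
$L{\left(D \right)} = 49$ ($L{\left(D \right)} = \frac{D \left(1 + 8 \cdot 6\right)}{D} = \frac{D \left(1 + 48\right)}{D} = \frac{D 49}{D} = \frac{49 D}{D} = 49$)
$\sqrt{-9672 + L{\left(O \right)}} = \sqrt{-9672 + 49} = \sqrt{-9623} = i \sqrt{9623}$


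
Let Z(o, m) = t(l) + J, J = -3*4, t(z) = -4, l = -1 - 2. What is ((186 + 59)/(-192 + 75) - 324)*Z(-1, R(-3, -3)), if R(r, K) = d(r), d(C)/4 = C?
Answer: 610448/117 ≈ 5217.5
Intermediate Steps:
d(C) = 4*C
l = -3
R(r, K) = 4*r
J = -12
Z(o, m) = -16 (Z(o, m) = -4 - 12 = -16)
((186 + 59)/(-192 + 75) - 324)*Z(-1, R(-3, -3)) = ((186 + 59)/(-192 + 75) - 324)*(-16) = (245/(-117) - 324)*(-16) = (245*(-1/117) - 324)*(-16) = (-245/117 - 324)*(-16) = -38153/117*(-16) = 610448/117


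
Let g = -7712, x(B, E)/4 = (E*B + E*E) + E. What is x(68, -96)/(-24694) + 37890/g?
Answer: -253903419/47610032 ≈ -5.3330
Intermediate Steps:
x(B, E) = 4*E + 4*E² + 4*B*E (x(B, E) = 4*((E*B + E*E) + E) = 4*((B*E + E²) + E) = 4*((E² + B*E) + E) = 4*(E + E² + B*E) = 4*E + 4*E² + 4*B*E)
x(68, -96)/(-24694) + 37890/g = (4*(-96)*(1 + 68 - 96))/(-24694) + 37890/(-7712) = (4*(-96)*(-27))*(-1/24694) + 37890*(-1/7712) = 10368*(-1/24694) - 18945/3856 = -5184/12347 - 18945/3856 = -253903419/47610032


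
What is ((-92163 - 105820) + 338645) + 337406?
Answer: 478068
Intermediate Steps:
((-92163 - 105820) + 338645) + 337406 = (-197983 + 338645) + 337406 = 140662 + 337406 = 478068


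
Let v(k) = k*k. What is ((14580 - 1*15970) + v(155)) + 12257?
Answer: 34892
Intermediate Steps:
v(k) = k²
((14580 - 1*15970) + v(155)) + 12257 = ((14580 - 1*15970) + 155²) + 12257 = ((14580 - 15970) + 24025) + 12257 = (-1390 + 24025) + 12257 = 22635 + 12257 = 34892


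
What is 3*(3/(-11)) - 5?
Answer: -64/11 ≈ -5.8182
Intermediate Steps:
3*(3/(-11)) - 5 = 3*(3*(-1/11)) - 5 = 3*(-3/11) - 5 = -9/11 - 5 = -64/11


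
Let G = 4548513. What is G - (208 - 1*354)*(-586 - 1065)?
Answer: 4307467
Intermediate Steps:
G - (208 - 1*354)*(-586 - 1065) = 4548513 - (208 - 1*354)*(-586 - 1065) = 4548513 - (208 - 354)*(-1651) = 4548513 - (-146)*(-1651) = 4548513 - 1*241046 = 4548513 - 241046 = 4307467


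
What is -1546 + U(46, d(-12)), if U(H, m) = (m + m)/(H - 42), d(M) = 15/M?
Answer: -12373/8 ≈ -1546.6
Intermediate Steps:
U(H, m) = 2*m/(-42 + H) (U(H, m) = (2*m)/(-42 + H) = 2*m/(-42 + H))
-1546 + U(46, d(-12)) = -1546 + 2*(15/(-12))/(-42 + 46) = -1546 + 2*(15*(-1/12))/4 = -1546 + 2*(-5/4)*(1/4) = -1546 - 5/8 = -12373/8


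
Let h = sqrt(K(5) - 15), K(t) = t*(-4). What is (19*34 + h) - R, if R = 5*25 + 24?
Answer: 497 + I*sqrt(35) ≈ 497.0 + 5.9161*I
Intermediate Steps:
K(t) = -4*t
h = I*sqrt(35) (h = sqrt(-4*5 - 15) = sqrt(-20 - 15) = sqrt(-35) = I*sqrt(35) ≈ 5.9161*I)
R = 149 (R = 125 + 24 = 149)
(19*34 + h) - R = (19*34 + I*sqrt(35)) - 1*149 = (646 + I*sqrt(35)) - 149 = 497 + I*sqrt(35)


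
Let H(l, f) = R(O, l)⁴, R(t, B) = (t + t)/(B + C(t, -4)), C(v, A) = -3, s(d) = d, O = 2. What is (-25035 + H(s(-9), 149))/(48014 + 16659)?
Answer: -2027834/5238513 ≈ -0.38710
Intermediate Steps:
R(t, B) = 2*t/(-3 + B) (R(t, B) = (t + t)/(B - 3) = (2*t)/(-3 + B) = 2*t/(-3 + B))
H(l, f) = 256/(-3 + l)⁴ (H(l, f) = (2*2/(-3 + l))⁴ = (4/(-3 + l))⁴ = 256/(-3 + l)⁴)
(-25035 + H(s(-9), 149))/(48014 + 16659) = (-25035 + 256/(-3 - 9)⁴)/(48014 + 16659) = (-25035 + 256/(-12)⁴)/64673 = (-25035 + 256*(1/20736))*(1/64673) = (-25035 + 1/81)*(1/64673) = -2027834/81*1/64673 = -2027834/5238513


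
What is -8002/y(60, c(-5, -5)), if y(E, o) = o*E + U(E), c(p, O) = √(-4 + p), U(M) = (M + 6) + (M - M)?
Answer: -44011/3063 + 40010*I/1021 ≈ -14.369 + 39.187*I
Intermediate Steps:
U(M) = 6 + M (U(M) = (6 + M) + 0 = 6 + M)
y(E, o) = 6 + E + E*o (y(E, o) = o*E + (6 + E) = E*o + (6 + E) = 6 + E + E*o)
-8002/y(60, c(-5, -5)) = -8002/(6 + 60 + 60*√(-4 - 5)) = -8002/(6 + 60 + 60*√(-9)) = -8002/(6 + 60 + 60*(3*I)) = -8002/(6 + 60 + 180*I) = -8002*(66 - 180*I)/36756 = -4001*(66 - 180*I)/18378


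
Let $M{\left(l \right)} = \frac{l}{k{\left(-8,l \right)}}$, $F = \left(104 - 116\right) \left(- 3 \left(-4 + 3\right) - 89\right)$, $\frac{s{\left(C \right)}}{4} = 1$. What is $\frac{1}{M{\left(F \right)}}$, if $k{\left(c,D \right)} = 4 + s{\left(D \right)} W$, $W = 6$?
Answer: $\frac{7}{258} \approx 0.027132$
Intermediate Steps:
$s{\left(C \right)} = 4$ ($s{\left(C \right)} = 4 \cdot 1 = 4$)
$F = 1032$ ($F = - 12 \left(\left(-3\right) \left(-1\right) - 89\right) = - 12 \left(3 - 89\right) = \left(-12\right) \left(-86\right) = 1032$)
$k{\left(c,D \right)} = 28$ ($k{\left(c,D \right)} = 4 + 4 \cdot 6 = 4 + 24 = 28$)
$M{\left(l \right)} = \frac{l}{28}$
$\frac{1}{M{\left(F \right)}} = \frac{1}{\frac{1}{28} \cdot 1032} = \frac{1}{\frac{258}{7}} = \frac{7}{258}$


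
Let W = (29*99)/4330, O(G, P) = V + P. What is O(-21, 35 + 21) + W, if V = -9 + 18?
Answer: 284321/4330 ≈ 65.663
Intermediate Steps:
V = 9
O(G, P) = 9 + P
W = 2871/4330 (W = 2871*(1/4330) = 2871/4330 ≈ 0.66305)
O(-21, 35 + 21) + W = (9 + (35 + 21)) + 2871/4330 = (9 + 56) + 2871/4330 = 65 + 2871/4330 = 284321/4330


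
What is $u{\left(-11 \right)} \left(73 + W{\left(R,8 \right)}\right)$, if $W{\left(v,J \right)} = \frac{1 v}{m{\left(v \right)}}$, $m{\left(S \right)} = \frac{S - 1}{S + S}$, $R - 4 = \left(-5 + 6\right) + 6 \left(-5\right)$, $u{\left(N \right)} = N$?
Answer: $- \frac{3564}{13} \approx -274.15$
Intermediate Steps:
$R = -25$ ($R = 4 + \left(\left(-5 + 6\right) + 6 \left(-5\right)\right) = 4 + \left(1 - 30\right) = 4 - 29 = -25$)
$m{\left(S \right)} = \frac{-1 + S}{2 S}$
$W{\left(v,J \right)} = \frac{2 v^{2}}{-1 + v}$ ($W{\left(v,J \right)} = \frac{1 v}{\frac{1}{2} \frac{1}{v} \left(-1 + v\right)} = v \frac{2 v}{-1 + v} = \frac{2 v^{2}}{-1 + v}$)
$u{\left(-11 \right)} \left(73 + W{\left(R,8 \right)}\right) = - 11 \left(73 + \frac{2 \left(-25\right)^{2}}{-1 - 25}\right) = - 11 \left(73 + 2 \cdot 625 \frac{1}{-26}\right) = - 11 \left(73 + 2 \cdot 625 \left(- \frac{1}{26}\right)\right) = - 11 \left(73 - \frac{625}{13}\right) = \left(-11\right) \frac{324}{13} = - \frac{3564}{13}$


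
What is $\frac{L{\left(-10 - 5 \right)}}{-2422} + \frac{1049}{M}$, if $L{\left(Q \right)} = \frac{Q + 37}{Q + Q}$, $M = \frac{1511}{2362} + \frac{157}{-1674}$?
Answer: $\frac{7534358930117}{3921060570} \approx 1921.5$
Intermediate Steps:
$M = \frac{539645}{988497}$ ($M = 1511 \cdot \frac{1}{2362} + 157 \left(- \frac{1}{1674}\right) = \frac{1511}{2362} - \frac{157}{1674} = \frac{539645}{988497} \approx 0.54593$)
$L{\left(Q \right)} = \frac{37 + Q}{2 Q}$
$\frac{L{\left(-10 - 5 \right)}}{-2422} + \frac{1049}{M} = \frac{\frac{1}{2} \frac{1}{-10 - 5} \left(37 - 15\right)}{-2422} + \frac{1049}{\frac{539645}{988497}} = \frac{37 - 15}{2 \left(-10 - 5\right)} \left(- \frac{1}{2422}\right) + 1049 \cdot \frac{988497}{539645} = \frac{37 - 15}{2 \left(-15\right)} \left(- \frac{1}{2422}\right) + \frac{1036933353}{539645} = \frac{1}{2} \left(- \frac{1}{15}\right) 22 \left(- \frac{1}{2422}\right) + \frac{1036933353}{539645} = \left(- \frac{11}{15}\right) \left(- \frac{1}{2422}\right) + \frac{1036933353}{539645} = \frac{11}{36330} + \frac{1036933353}{539645} = \frac{7534358930117}{3921060570}$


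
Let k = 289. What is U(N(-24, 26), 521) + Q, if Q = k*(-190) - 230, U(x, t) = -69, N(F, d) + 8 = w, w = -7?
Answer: -55209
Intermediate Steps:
N(F, d) = -15 (N(F, d) = -8 - 7 = -15)
Q = -55140 (Q = 289*(-190) - 230 = -54910 - 230 = -55140)
U(N(-24, 26), 521) + Q = -69 - 55140 = -55209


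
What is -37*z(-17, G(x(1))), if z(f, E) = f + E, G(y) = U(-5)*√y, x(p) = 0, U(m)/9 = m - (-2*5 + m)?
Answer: 629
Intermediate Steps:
U(m) = 90 (U(m) = 9*(m - (-2*5 + m)) = 9*(m - (-10 + m)) = 9*(m + (10 - m)) = 9*10 = 90)
G(y) = 90*√y
z(f, E) = E + f
-37*z(-17, G(x(1))) = -37*(90*√0 - 17) = -37*(90*0 - 17) = -37*(0 - 17) = -37*(-17) = 629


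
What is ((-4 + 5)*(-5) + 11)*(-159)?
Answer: -954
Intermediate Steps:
((-4 + 5)*(-5) + 11)*(-159) = (1*(-5) + 11)*(-159) = (-5 + 11)*(-159) = 6*(-159) = -954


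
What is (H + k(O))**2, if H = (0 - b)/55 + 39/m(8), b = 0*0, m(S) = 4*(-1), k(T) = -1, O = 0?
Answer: 1849/16 ≈ 115.56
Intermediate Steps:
m(S) = -4
b = 0
H = -39/4 (H = (0 - 1*0)/55 + 39/(-4) = (0 + 0)*(1/55) + 39*(-1/4) = 0*(1/55) - 39/4 = 0 - 39/4 = -39/4 ≈ -9.7500)
(H + k(O))**2 = (-39/4 - 1)**2 = (-43/4)**2 = 1849/16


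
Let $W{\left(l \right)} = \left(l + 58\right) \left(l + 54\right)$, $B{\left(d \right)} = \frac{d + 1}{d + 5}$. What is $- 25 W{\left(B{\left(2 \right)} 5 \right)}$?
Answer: $- \frac{4136325}{49} \approx -84415.0$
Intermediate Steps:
$B{\left(d \right)} = \frac{1 + d}{5 + d}$
$W{\left(l \right)} = \left(54 + l\right) \left(58 + l\right)$ ($W{\left(l \right)} = \left(58 + l\right) \left(54 + l\right) = \left(54 + l\right) \left(58 + l\right)$)
$- 25 W{\left(B{\left(2 \right)} 5 \right)} = - 25 \left(3132 + \left(\frac{1 + 2}{5 + 2} \cdot 5\right)^{2} + 112 \frac{1 + 2}{5 + 2} \cdot 5\right) = - 25 \left(3132 + \left(\frac{1}{7} \cdot 3 \cdot 5\right)^{2} + 112 \cdot \frac{1}{7} \cdot 3 \cdot 5\right) = - 25 \left(3132 + \left(\frac{3}{7} \cdot 5\right)^{2} + 112 \cdot \frac{3}{7} \cdot 5\right) = - 25 \left(3132 + \left(\frac{15}{7}\right)^{2} + 112 \cdot \frac{15}{7}\right) = - 25 \left(3132 + \frac{225}{49} + 240\right) = \left(-25\right) \frac{165453}{49} = - \frac{4136325}{49}$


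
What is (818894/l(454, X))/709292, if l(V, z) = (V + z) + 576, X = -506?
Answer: 409447/185834504 ≈ 0.0022033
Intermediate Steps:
l(V, z) = 576 + V + z
(818894/l(454, X))/709292 = (818894/(576 + 454 - 506))/709292 = (818894/524)*(1/709292) = (818894*(1/524))*(1/709292) = (409447/262)*(1/709292) = 409447/185834504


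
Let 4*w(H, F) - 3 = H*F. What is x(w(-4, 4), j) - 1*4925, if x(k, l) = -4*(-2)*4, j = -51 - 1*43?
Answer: -4893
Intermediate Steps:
j = -94 (j = -51 - 43 = -94)
w(H, F) = 3/4 + F*H/4 (w(H, F) = 3/4 + (H*F)/4 = 3/4 + (F*H)/4 = 3/4 + F*H/4)
x(k, l) = 32 (x(k, l) = 8*4 = 32)
x(w(-4, 4), j) - 1*4925 = 32 - 1*4925 = 32 - 4925 = -4893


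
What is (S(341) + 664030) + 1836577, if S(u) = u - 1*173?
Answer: 2500775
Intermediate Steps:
S(u) = -173 + u (S(u) = u - 173 = -173 + u)
(S(341) + 664030) + 1836577 = ((-173 + 341) + 664030) + 1836577 = (168 + 664030) + 1836577 = 664198 + 1836577 = 2500775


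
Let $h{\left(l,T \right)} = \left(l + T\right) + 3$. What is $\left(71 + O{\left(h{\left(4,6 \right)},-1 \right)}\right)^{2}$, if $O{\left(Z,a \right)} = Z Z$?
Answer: $57600$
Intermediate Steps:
$h{\left(l,T \right)} = 3 + T + l$ ($h{\left(l,T \right)} = \left(T + l\right) + 3 = 3 + T + l$)
$O{\left(Z,a \right)} = Z^{2}$
$\left(71 + O{\left(h{\left(4,6 \right)},-1 \right)}\right)^{2} = \left(71 + \left(3 + 6 + 4\right)^{2}\right)^{2} = \left(71 + 13^{2}\right)^{2} = \left(71 + 169\right)^{2} = 240^{2} = 57600$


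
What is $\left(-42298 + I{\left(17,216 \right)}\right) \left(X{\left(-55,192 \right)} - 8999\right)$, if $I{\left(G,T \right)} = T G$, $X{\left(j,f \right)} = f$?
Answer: $340179182$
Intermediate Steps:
$I{\left(G,T \right)} = G T$
$\left(-42298 + I{\left(17,216 \right)}\right) \left(X{\left(-55,192 \right)} - 8999\right) = \left(-42298 + 17 \cdot 216\right) \left(192 - 8999\right) = \left(-42298 + 3672\right) \left(-8807\right) = \left(-38626\right) \left(-8807\right) = 340179182$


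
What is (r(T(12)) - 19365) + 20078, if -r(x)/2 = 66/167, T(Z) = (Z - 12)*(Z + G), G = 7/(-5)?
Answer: 118939/167 ≈ 712.21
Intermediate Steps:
G = -7/5 (G = 7*(-⅕) = -7/5 ≈ -1.4000)
T(Z) = (-12 + Z)*(-7/5 + Z) (T(Z) = (Z - 12)*(Z - 7/5) = (-12 + Z)*(-7/5 + Z))
r(x) = -132/167
(r(T(12)) - 19365) + 20078 = (-132/167 - 19365) + 20078 = -3234087/167 + 20078 = 118939/167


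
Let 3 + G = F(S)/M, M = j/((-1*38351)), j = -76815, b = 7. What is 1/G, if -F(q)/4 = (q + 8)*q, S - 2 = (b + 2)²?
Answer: -76815/1158890857 ≈ -6.6283e-5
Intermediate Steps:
S = 83 (S = 2 + (7 + 2)² = 2 + 9² = 2 + 81 = 83)
F(q) = -4*q*(8 + q) (F(q) = -4*(q + 8)*q = -4*(8 + q)*q = -4*q*(8 + q))
M = 76815/38351 (M = -76815/((-1*38351)) = -76815/(-38351) = -76815*(-1/38351) = 76815/38351 ≈ 2.0029)
G = -1158890857/76815 (G = -3 + (-4*83*(8 + 83))/(76815/38351) = -3 - 4*83*91*(38351/76815) = -3 - 30212*38351/76815 = -3 - 1158660412/76815 = -1158890857/76815 ≈ -15087.)
1/G = 1/(-1158890857/76815) = -76815/1158890857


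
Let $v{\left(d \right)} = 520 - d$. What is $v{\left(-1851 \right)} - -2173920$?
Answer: $2176291$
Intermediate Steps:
$v{\left(-1851 \right)} - -2173920 = \left(520 - -1851\right) - -2173920 = \left(520 + 1851\right) + 2173920 = 2371 + 2173920 = 2176291$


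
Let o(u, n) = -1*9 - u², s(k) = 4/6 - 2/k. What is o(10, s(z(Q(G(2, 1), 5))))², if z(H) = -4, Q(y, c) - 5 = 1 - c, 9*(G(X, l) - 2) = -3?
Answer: 11881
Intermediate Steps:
G(X, l) = 5/3 (G(X, l) = 2 + (⅑)*(-3) = 2 - ⅓ = 5/3)
Q(y, c) = 6 - c (Q(y, c) = 5 + (1 - c) = 6 - c)
s(k) = ⅔ - 2/k (s(k) = 4*(⅙) - 2/k = ⅔ - 2/k)
o(u, n) = -9 - u²
o(10, s(z(Q(G(2, 1), 5))))² = (-9 - 1*10²)² = (-9 - 1*100)² = (-9 - 100)² = (-109)² = 11881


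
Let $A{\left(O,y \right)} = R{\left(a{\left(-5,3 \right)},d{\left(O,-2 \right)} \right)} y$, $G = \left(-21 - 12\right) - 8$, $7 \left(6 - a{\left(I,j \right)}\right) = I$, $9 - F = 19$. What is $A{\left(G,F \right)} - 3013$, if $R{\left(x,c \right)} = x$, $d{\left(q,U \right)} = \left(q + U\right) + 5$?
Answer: $- \frac{21561}{7} \approx -3080.1$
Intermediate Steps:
$F = -10$ ($F = 9 - 19 = -10$)
$a{\left(I,j \right)} = 6 - \frac{I}{7}$
$d{\left(q,U \right)} = 5 + U + q$ ($d{\left(q,U \right)} = \left(U + q\right) + 5 = 5 + U + q$)
$G = -41$ ($G = -33 - 8 = -41$)
$A{\left(O,y \right)} = \frac{47 y}{7}$ ($A{\left(O,y \right)} = \left(6 - - \frac{5}{7}\right) y = \left(6 + \frac{5}{7}\right) y = \frac{47 y}{7}$)
$A{\left(G,F \right)} - 3013 = \frac{47}{7} \left(-10\right) - 3013 = - \frac{470}{7} - 3013 = - \frac{21561}{7}$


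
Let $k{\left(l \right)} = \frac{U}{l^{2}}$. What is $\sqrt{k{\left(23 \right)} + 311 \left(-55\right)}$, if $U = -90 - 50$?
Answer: $\frac{i \sqrt{9048685}}{23} \approx 130.79 i$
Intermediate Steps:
$U = -140$ ($U = -90 - 50 = -140$)
$k{\left(l \right)} = - \frac{140}{l^{2}}$
$\sqrt{k{\left(23 \right)} + 311 \left(-55\right)} = \sqrt{- \frac{140}{529} + 311 \left(-55\right)} = \sqrt{\left(-140\right) \frac{1}{529} - 17105} = \sqrt{- \frac{140}{529} - 17105} = \sqrt{- \frac{9048685}{529}} = \frac{i \sqrt{9048685}}{23}$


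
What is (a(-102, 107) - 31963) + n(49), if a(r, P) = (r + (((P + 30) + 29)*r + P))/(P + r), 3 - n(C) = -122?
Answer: -176117/5 ≈ -35223.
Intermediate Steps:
n(C) = 125 (n(C) = 3 - 1*(-122) = 3 + 122 = 125)
a(r, P) = (P + r + r*(59 + P))/(P + r) (a(r, P) = (r + (((30 + P) + 29)*r + P))/(P + r) = (r + ((59 + P)*r + P))/(P + r) = (r + (r*(59 + P) + P))/(P + r) = (r + (P + r*(59 + P)))/(P + r) = (P + r + r*(59 + P))/(P + r))
(a(-102, 107) - 31963) + n(49) = ((107 + 60*(-102) + 107*(-102))/(107 - 102) - 31963) + 125 = ((107 - 6120 - 10914)/5 - 31963) + 125 = ((1/5)*(-16927) - 31963) + 125 = (-16927/5 - 31963) + 125 = -176742/5 + 125 = -176117/5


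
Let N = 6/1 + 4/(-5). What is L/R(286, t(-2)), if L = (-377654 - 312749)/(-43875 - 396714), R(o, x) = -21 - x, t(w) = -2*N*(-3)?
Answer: -119035/3965301 ≈ -0.030019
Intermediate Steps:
N = 26/5 (N = 6*1 + 4*(-⅕) = 6 - ⅘ = 26/5 ≈ 5.2000)
t(w) = 156/5 (t(w) = -2*26/5*(-3) = -52/5*(-3) = 156/5)
L = 690403/440589 (L = -690403/(-440589) = -690403*(-1/440589) = 690403/440589 ≈ 1.5670)
L/R(286, t(-2)) = 690403/(440589*(-21 - 1*156/5)) = 690403/(440589*(-21 - 156/5)) = 690403/(440589*(-261/5)) = (690403/440589)*(-5/261) = -119035/3965301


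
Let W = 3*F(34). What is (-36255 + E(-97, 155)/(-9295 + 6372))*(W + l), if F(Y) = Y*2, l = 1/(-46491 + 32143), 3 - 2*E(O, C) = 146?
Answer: -620365752629717/83878408 ≈ -7.3960e+6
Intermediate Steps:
E(O, C) = -143/2 (E(O, C) = 3/2 - 1/2*146 = 3/2 - 73 = -143/2)
l = -1/14348 (l = 1/(-14348) = -1/14348 ≈ -6.9696e-5)
F(Y) = 2*Y
W = 204 (W = 3*(2*34) = 3*68 = 204)
(-36255 + E(-97, 155)/(-9295 + 6372))*(W + l) = (-36255 - 143/(2*(-9295 + 6372)))*(204 - 1/14348) = (-36255 - 143/2/(-2923))*(2926991/14348) = (-36255 - 143/2*(-1/2923))*(2926991/14348) = (-36255 + 143/5846)*(2926991/14348) = -211946587/5846*2926991/14348 = -620365752629717/83878408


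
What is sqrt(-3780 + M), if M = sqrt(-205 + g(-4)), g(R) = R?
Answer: sqrt(-3780 + I*sqrt(209)) ≈ 0.1176 + 61.482*I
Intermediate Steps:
M = I*sqrt(209) (M = sqrt(-205 - 4) = sqrt(-209) = I*sqrt(209) ≈ 14.457*I)
sqrt(-3780 + M) = sqrt(-3780 + I*sqrt(209))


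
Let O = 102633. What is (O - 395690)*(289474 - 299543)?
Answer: 2950790933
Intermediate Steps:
(O - 395690)*(289474 - 299543) = (102633 - 395690)*(289474 - 299543) = -293057*(-10069) = 2950790933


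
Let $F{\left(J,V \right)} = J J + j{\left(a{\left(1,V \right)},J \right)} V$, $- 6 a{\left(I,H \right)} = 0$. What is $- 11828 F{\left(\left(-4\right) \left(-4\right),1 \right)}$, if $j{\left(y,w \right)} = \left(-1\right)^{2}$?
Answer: $-3039796$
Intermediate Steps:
$a{\left(I,H \right)} = 0$ ($a{\left(I,H \right)} = \left(- \frac{1}{6}\right) 0 = 0$)
$j{\left(y,w \right)} = 1$
$F{\left(J,V \right)} = V + J^{2}$ ($F{\left(J,V \right)} = J J + 1 V = J^{2} + V = V + J^{2}$)
$- 11828 F{\left(\left(-4\right) \left(-4\right),1 \right)} = - 11828 \left(1 + \left(\left(-4\right) \left(-4\right)\right)^{2}\right) = - 11828 \left(1 + 16^{2}\right) = - 11828 \left(1 + 256\right) = \left(-11828\right) 257 = -3039796$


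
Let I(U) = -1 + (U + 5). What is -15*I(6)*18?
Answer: -2700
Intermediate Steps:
I(U) = 4 + U (I(U) = -1 + (5 + U) = 4 + U)
-15*I(6)*18 = -15*(4 + 6)*18 = -15*10*18 = -150*18 = -2700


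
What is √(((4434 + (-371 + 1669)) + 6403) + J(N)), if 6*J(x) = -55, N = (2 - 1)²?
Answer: √436530/6 ≈ 110.12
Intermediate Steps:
N = 1 (N = 1² = 1)
J(x) = -55/6 (J(x) = (⅙)*(-55) = -55/6)
√(((4434 + (-371 + 1669)) + 6403) + J(N)) = √(((4434 + (-371 + 1669)) + 6403) - 55/6) = √(((4434 + 1298) + 6403) - 55/6) = √((5732 + 6403) - 55/6) = √(12135 - 55/6) = √(72755/6) = √436530/6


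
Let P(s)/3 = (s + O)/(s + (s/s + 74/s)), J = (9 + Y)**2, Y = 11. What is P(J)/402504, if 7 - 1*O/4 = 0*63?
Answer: 10700/1345654727 ≈ 7.9515e-6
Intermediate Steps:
O = 28 (O = 28 - 0*63 = 28 - 4*0 = 28 + 0 = 28)
J = 400 (J = (9 + 11)**2 = 20**2 = 400)
P(s) = 3*(28 + s)/(1 + s + 74/s) (P(s) = 3*((s + 28)/(s + (s/s + 74/s))) = 3*((28 + s)/(s + (1 + 74/s))) = 3*((28 + s)/(1 + s + 74/s)) = 3*(28 + s)/(1 + s + 74/s))
P(J)/402504 = (3*400*(28 + 400)/(74 + 400 + 400**2))/402504 = (3*400*428/(74 + 400 + 160000))*(1/402504) = (3*400*428/160474)*(1/402504) = (3*400*(1/160474)*428)*(1/402504) = (256800/80237)*(1/402504) = 10700/1345654727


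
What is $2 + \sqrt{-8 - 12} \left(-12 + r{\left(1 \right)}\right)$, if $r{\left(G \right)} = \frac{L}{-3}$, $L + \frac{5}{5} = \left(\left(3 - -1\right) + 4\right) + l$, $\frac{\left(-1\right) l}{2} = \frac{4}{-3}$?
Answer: $2 - \frac{274 i \sqrt{5}}{9} \approx 2.0 - 68.076 i$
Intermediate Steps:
$l = \frac{8}{3}$ ($l = - 2 \frac{4}{-3} = - 2 \cdot 4 \left(- \frac{1}{3}\right) = \left(-2\right) \left(- \frac{4}{3}\right) = \frac{8}{3} \approx 2.6667$)
$L = \frac{29}{3}$ ($L = -1 + \left(\left(\left(3 - -1\right) + 4\right) + \frac{8}{3}\right) = -1 + \left(\left(\left(3 + 1\right) + 4\right) + \frac{8}{3}\right) = -1 + \left(\left(4 + 4\right) + \frac{8}{3}\right) = -1 + \left(8 + \frac{8}{3}\right) = -1 + \frac{32}{3} = \frac{29}{3} \approx 9.6667$)
$r{\left(G \right)} = - \frac{29}{9}$ ($r{\left(G \right)} = \frac{29}{3 \left(-3\right)} = \frac{29}{3} \left(- \frac{1}{3}\right) = - \frac{29}{9}$)
$2 + \sqrt{-8 - 12} \left(-12 + r{\left(1 \right)}\right) = 2 + \sqrt{-8 - 12} \left(-12 - \frac{29}{9}\right) = 2 + \sqrt{-20} \left(- \frac{137}{9}\right) = 2 + 2 i \sqrt{5} \left(- \frac{137}{9}\right) = 2 - \frac{274 i \sqrt{5}}{9}$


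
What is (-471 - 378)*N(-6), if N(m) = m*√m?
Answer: 5094*I*√6 ≈ 12478.0*I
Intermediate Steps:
N(m) = m^(3/2)
(-471 - 378)*N(-6) = (-471 - 378)*(-6)^(3/2) = -(-5094)*I*√6 = 5094*I*√6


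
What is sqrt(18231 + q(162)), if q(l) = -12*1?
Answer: sqrt(18219) ≈ 134.98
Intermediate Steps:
q(l) = -12
sqrt(18231 + q(162)) = sqrt(18231 - 12) = sqrt(18219)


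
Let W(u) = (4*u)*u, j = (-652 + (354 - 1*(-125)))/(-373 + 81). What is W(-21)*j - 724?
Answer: 23441/73 ≈ 321.11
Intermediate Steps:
j = 173/292 (j = (-652 + (354 + 125))/(-292) = (-652 + 479)*(-1/292) = -173*(-1/292) = 173/292 ≈ 0.59247)
W(u) = 4*u²
W(-21)*j - 724 = (4*(-21)²)*(173/292) - 724 = (4*441)*(173/292) - 724 = 1764*(173/292) - 724 = 76293/73 - 724 = 23441/73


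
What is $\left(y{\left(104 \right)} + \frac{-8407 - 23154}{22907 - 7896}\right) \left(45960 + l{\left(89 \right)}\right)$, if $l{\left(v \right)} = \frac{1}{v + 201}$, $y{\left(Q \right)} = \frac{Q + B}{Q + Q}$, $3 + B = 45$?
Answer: $- \frac{29143095250941}{452731760} \approx -64372.0$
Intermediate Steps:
$B = 42$ ($B = -3 + 45 = 42$)
$y{\left(Q \right)} = \frac{42 + Q}{2 Q}$ ($y{\left(Q \right)} = \frac{Q + 42}{Q + Q} = \frac{42 + Q}{2 Q}$)
$l{\left(v \right)} = \frac{1}{201 + v}$
$\left(y{\left(104 \right)} + \frac{-8407 - 23154}{22907 - 7896}\right) \left(45960 + l{\left(89 \right)}\right) = \left(\frac{42 + 104}{2 \cdot 104} + \frac{-8407 - 23154}{22907 - 7896}\right) \left(45960 + \frac{1}{201 + 89}\right) = \left(\frac{1}{2} \cdot \frac{1}{104} \cdot 146 - \frac{31561}{15011}\right) \left(45960 + \frac{1}{290}\right) = \left(\frac{73}{104} - \frac{31561}{15011}\right) \left(45960 + \frac{1}{290}\right) = \left(\frac{73}{104} - \frac{31561}{15011}\right) \frac{13328401}{290} = \left(- \frac{2186541}{1561144}\right) \frac{13328401}{290} = - \frac{29143095250941}{452731760}$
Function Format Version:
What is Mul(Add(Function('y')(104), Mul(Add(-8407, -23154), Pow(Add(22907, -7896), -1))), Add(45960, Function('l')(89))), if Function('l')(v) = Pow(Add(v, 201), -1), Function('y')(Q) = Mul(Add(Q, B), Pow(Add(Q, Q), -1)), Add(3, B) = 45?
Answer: Rational(-29143095250941, 452731760) ≈ -64372.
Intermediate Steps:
B = 42 (B = Add(-3, 45) = 42)
Function('y')(Q) = Mul(Rational(1, 2), Pow(Q, -1), Add(42, Q)) (Function('y')(Q) = Mul(Add(Q, 42), Pow(Add(Q, Q), -1)) = Mul(Add(42, Q), Pow(Mul(2, Q), -1)) = Mul(Add(42, Q), Mul(Rational(1, 2), Pow(Q, -1))) = Mul(Rational(1, 2), Pow(Q, -1), Add(42, Q)))
Function('l')(v) = Pow(Add(201, v), -1)
Mul(Add(Function('y')(104), Mul(Add(-8407, -23154), Pow(Add(22907, -7896), -1))), Add(45960, Function('l')(89))) = Mul(Add(Mul(Rational(1, 2), Pow(104, -1), Add(42, 104)), Mul(Add(-8407, -23154), Pow(Add(22907, -7896), -1))), Add(45960, Pow(Add(201, 89), -1))) = Mul(Add(Mul(Rational(1, 2), Rational(1, 104), 146), Mul(-31561, Pow(15011, -1))), Add(45960, Pow(290, -1))) = Mul(Add(Rational(73, 104), Mul(-31561, Rational(1, 15011))), Add(45960, Rational(1, 290))) = Mul(Add(Rational(73, 104), Rational(-31561, 15011)), Rational(13328401, 290)) = Mul(Rational(-2186541, 1561144), Rational(13328401, 290)) = Rational(-29143095250941, 452731760)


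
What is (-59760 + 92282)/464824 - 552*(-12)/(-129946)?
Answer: 286777409/15100504876 ≈ 0.018991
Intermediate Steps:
(-59760 + 92282)/464824 - 552*(-12)/(-129946) = 32522*(1/464824) + 6624*(-1/129946) = 16261/232412 - 3312/64973 = 286777409/15100504876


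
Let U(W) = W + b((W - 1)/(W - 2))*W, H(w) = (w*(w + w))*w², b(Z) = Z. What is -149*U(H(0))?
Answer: 0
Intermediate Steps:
H(w) = 2*w⁴ (H(w) = (w*(2*w))*w² = (2*w²)*w² = 2*w⁴)
U(W) = W + W*(-1 + W)/(-2 + W) (U(W) = W + ((W - 1)/(W - 2))*W = W + ((-1 + W)/(-2 + W))*W = W + W*(-1 + W)/(-2 + W))
-149*U(H(0)) = -149*2*0⁴*(-3 + 2*(2*0⁴))/(-2 + 2*0⁴) = -149*2*0*(-3 + 2*(2*0))/(-2 + 2*0) = -0*(-3 + 2*0)/(-2 + 0) = -0*(-3 + 0)/(-2) = -0*(-1)*(-3)/2 = -149*0 = 0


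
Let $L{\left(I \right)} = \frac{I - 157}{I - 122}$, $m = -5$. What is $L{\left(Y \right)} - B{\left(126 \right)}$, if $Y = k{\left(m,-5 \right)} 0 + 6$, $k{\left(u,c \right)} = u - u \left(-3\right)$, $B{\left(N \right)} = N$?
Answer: $- \frac{14465}{116} \approx -124.7$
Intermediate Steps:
$k{\left(u,c \right)} = 4 u$ ($k{\left(u,c \right)} = u - - 3 u = u + 3 u = 4 u$)
$Y = 6$ ($Y = 4 \left(-5\right) 0 + 6 = \left(-20\right) 0 + 6 = 0 + 6 = 6$)
$L{\left(I \right)} = \frac{-157 + I}{-122 + I}$
$L{\left(Y \right)} - B{\left(126 \right)} = \frac{-157 + 6}{-122 + 6} - 126 = \frac{1}{-116} \left(-151\right) - 126 = \left(- \frac{1}{116}\right) \left(-151\right) - 126 = \frac{151}{116} - 126 = - \frac{14465}{116}$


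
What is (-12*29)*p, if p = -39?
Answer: 13572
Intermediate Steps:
(-12*29)*p = -12*29*(-39) = -348*(-39) = 13572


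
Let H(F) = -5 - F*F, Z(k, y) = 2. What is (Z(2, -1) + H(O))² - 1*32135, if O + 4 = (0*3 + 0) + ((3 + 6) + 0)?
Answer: -31351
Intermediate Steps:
O = 5 (O = -4 + ((0*3 + 0) + ((3 + 6) + 0)) = -4 + ((0 + 0) + (9 + 0)) = -4 + (0 + 9) = -4 + 9 = 5)
H(F) = -5 - F²
(Z(2, -1) + H(O))² - 1*32135 = (2 + (-5 - 1*5²))² - 1*32135 = (2 + (-5 - 1*25))² - 32135 = (2 + (-5 - 25))² - 32135 = (2 - 30)² - 32135 = (-28)² - 32135 = 784 - 32135 = -31351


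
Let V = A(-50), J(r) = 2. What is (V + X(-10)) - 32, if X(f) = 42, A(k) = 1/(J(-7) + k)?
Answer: 479/48 ≈ 9.9792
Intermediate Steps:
A(k) = 1/(2 + k)
V = -1/48 (V = 1/(2 - 50) = 1/(-48) = -1/48 ≈ -0.020833)
(V + X(-10)) - 32 = (-1/48 + 42) - 32 = 2015/48 - 32 = 479/48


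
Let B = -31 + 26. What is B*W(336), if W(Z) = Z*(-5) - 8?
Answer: 8440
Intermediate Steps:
W(Z) = -8 - 5*Z (W(Z) = -5*Z - 8 = -8 - 5*Z)
B = -5
B*W(336) = -5*(-8 - 5*336) = -5*(-8 - 1680) = -5*(-1688) = 8440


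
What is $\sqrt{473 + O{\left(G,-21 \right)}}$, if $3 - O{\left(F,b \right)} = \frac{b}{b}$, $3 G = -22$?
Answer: $5 \sqrt{19} \approx 21.794$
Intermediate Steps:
$G = - \frac{22}{3}$ ($G = \frac{1}{3} \left(-22\right) = - \frac{22}{3} \approx -7.3333$)
$O{\left(F,b \right)} = 2$ ($O{\left(F,b \right)} = 3 - \frac{b}{b} = 3 - 1 = 2$)
$\sqrt{473 + O{\left(G,-21 \right)}} = \sqrt{473 + 2} = \sqrt{475} = 5 \sqrt{19}$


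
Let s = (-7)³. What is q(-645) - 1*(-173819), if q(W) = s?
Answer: 173476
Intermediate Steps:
s = -343
q(W) = -343
q(-645) - 1*(-173819) = -343 - 1*(-173819) = -343 + 173819 = 173476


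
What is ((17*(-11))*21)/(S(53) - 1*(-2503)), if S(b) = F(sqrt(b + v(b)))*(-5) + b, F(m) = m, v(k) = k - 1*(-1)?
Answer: -1433916/932923 - 2805*sqrt(107)/932923 ≈ -1.5681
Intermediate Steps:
v(k) = 1 + k (v(k) = k + 1 = 1 + k)
S(b) = b - 5*sqrt(1 + 2*b) (S(b) = sqrt(b + (1 + b))*(-5) + b = sqrt(1 + 2*b)*(-5) + b = -5*sqrt(1 + 2*b) + b = b - 5*sqrt(1 + 2*b))
((17*(-11))*21)/(S(53) - 1*(-2503)) = ((17*(-11))*21)/((53 - 5*sqrt(1 + 2*53)) - 1*(-2503)) = (-187*21)/((53 - 5*sqrt(1 + 106)) + 2503) = -3927/((53 - 5*sqrt(107)) + 2503) = -3927/(2556 - 5*sqrt(107))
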